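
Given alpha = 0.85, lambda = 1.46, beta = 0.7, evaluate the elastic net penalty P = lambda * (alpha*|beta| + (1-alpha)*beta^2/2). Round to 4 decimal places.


L1 component = 0.85 * |0.7| = 0.5950.
L2 component = 0.15 * 0.7^2 / 2 = 0.0368.
Penalty = 1.46 * (0.5950 + 0.0368) = 1.46 * 0.6318 = 0.9224.

0.9224


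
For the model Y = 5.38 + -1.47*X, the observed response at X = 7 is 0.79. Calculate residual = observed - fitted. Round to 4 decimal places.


Fitted value at X = 7 is yhat = 5.38 + -1.47*7 = -4.9100.
Residual = 0.79 - -4.9100 = 5.7000.

5.7000


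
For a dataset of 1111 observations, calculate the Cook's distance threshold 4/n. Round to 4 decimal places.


Using the rule of thumb:
Threshold = 4 / 1111 = 0.0036.

0.0036


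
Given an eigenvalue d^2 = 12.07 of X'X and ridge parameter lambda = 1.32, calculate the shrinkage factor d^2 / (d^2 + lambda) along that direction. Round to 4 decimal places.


Compute the denominator: 12.07 + 1.32 = 13.3900.
Shrinkage factor = 12.07 / 13.3900 = 0.9014.

0.9014


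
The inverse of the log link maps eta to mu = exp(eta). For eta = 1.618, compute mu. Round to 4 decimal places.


mu = exp(eta) = exp(1.618).
= 5.0430.

5.0430


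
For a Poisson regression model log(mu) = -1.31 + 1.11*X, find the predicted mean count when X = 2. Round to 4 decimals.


Linear predictor: eta = -1.31 + (1.11)(2) = 0.9100.
Expected count: mu = exp(0.9100) = 2.4843.

2.4843


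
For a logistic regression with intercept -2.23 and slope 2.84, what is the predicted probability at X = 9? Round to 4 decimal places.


Compute z = -2.23 + (2.84)(9) = 23.3300.
exp(-z) = 0.0000.
P = 1/(1 + 0.0000) = 1.0000.

1.0000


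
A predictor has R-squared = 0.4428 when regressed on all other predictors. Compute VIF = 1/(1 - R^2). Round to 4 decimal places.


Using VIF = 1/(1 - R^2_j):
1 - 0.4428 = 0.5572.
VIF = 1.7947.

1.7947


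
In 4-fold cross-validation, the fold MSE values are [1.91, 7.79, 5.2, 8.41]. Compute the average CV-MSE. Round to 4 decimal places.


Total MSE across folds = 23.3100.
CV-MSE = 23.3100/4 = 5.8275.

5.8275


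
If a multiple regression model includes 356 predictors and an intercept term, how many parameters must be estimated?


Each predictor gets one coefficient, plus one intercept.
Total parameters = 356 + 1 = 357.

357


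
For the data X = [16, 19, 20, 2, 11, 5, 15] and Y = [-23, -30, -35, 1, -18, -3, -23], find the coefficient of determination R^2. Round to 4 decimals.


After computing the OLS fit (b0=5.3600, b1=-1.9150):
SSres = 17.6500, SStot = 1065.4286.
R^2 = 1 - 17.6500/1065.4286 = 0.9834.

0.9834


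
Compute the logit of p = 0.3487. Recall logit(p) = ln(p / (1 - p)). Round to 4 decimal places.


1 - p = 0.6513.
p/(1-p) = 0.5354.
logit = ln(0.5354) = -0.6248.

-0.6248


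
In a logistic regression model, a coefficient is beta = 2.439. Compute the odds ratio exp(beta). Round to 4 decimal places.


Odds ratio = exp(beta) = exp(2.439).
= 11.4616.

11.4616


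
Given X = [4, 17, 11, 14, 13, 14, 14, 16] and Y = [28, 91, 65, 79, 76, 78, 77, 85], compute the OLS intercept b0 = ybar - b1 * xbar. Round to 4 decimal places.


The slope is b1 = 4.8140.
Sample means are xbar = 12.8750 and ybar = 72.3750.
Intercept: b0 = 72.3750 - (4.8140)(12.8750) = 10.3953.

10.3953


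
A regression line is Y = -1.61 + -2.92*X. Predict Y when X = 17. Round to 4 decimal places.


Plug X = 17 into Y = -1.61 + -2.92*X:
Y = -1.61 + -49.6400 = -51.2500.

-51.2500


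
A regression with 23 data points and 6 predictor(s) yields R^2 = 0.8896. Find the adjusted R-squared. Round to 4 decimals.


Plug in: Adj R^2 = 1 - (1 - 0.8896) * 22/16.
= 1 - 0.1104 * 22/16
= 1 - 2.4288 / 16
= 1 - 0.1518 = 0.8482.

0.8482


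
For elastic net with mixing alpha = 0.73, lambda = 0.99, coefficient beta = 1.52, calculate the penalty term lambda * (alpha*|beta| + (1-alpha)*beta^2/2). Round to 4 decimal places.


Compute:
L1 = 0.73 * 1.52 = 1.1096.
L2 = 0.27 * 1.52^2 / 2 = 0.3119.
Penalty = 0.99 * (1.1096 + 0.3119) = 1.4073.

1.4073


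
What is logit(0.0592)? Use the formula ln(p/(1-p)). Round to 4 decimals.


Compute the odds: 0.0592/0.9408 = 0.0629.
Take the natural log: ln(0.0629) = -2.7658.

-2.7658


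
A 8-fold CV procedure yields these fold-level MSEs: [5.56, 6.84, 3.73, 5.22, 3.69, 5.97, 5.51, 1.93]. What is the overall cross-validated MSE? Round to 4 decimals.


Total MSE across folds = 38.4500.
CV-MSE = 38.4500/8 = 4.8063.

4.8063


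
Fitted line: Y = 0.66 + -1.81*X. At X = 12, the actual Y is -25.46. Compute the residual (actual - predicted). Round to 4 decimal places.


Fitted value at X = 12 is yhat = 0.66 + -1.81*12 = -21.0600.
Residual = -25.46 - -21.0600 = -4.4000.

-4.4000


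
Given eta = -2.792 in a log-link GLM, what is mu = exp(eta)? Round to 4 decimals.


Apply the inverse link:
mu = e^-2.792 = 0.0613.

0.0613


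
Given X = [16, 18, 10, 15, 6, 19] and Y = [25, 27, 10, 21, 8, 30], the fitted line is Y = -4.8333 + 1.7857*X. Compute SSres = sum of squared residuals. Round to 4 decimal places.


For each point, residual = actual - predicted.
Residuals: [1.2621, -0.3093, -3.0237, -0.9522, 2.1191, 0.9050].
Sum of squared residuals = 17.0476.

17.0476


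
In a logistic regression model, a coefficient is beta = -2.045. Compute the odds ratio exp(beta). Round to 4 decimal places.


Odds ratio = exp(beta) = exp(-2.045).
= 0.1294.

0.1294


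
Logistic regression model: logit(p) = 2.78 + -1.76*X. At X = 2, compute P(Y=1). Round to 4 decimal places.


Compute z = 2.78 + (-1.76)(2) = -0.7400.
exp(-z) = 2.0959.
P = 1/(1 + 2.0959) = 0.3230.

0.3230


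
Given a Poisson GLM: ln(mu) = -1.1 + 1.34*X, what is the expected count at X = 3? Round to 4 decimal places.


Linear predictor: eta = -1.1 + (1.34)(3) = 2.9200.
Expected count: mu = exp(2.9200) = 18.5413.

18.5413


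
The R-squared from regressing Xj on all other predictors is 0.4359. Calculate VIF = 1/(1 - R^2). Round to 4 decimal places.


Denominator: 1 - 0.4359 = 0.5641.
VIF = 1 / 0.5641 = 1.7727.

1.7727


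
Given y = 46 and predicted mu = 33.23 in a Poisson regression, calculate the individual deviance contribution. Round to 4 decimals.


Compute y*ln(y/mu) = 46*ln(46/33.23) = 46*0.325188 = 14.958648.
y - mu = 12.77.
D = 2*(14.958648 - (12.77)) = 4.377296, which rounds to 4.3773.

4.3773


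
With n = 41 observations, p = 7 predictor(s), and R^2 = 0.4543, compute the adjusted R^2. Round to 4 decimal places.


Plug in: Adj R^2 = 1 - (1 - 0.4543) * 40/33.
= 1 - 0.5457 * 40/33
= 1 - 21.8280 / 33
= 1 - 0.6615 = 0.3385.

0.3385


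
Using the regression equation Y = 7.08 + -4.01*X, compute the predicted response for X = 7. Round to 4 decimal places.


Predicted value:
Y = 7.08 + (-4.01)(7) = 7.08 + -28.0700 = -20.9900.

-20.9900


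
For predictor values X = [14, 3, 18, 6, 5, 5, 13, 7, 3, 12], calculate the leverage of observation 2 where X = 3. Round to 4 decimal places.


Compute xbar = 8.6000 with n = 10 observations.
SXX = 246.4000.
Leverage = 1/10 + (3 - 8.6000)^2/246.4000 = 0.2273.

0.2273


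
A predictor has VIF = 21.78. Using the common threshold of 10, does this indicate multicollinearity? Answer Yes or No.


Compare VIF = 21.78 to the threshold of 10.
21.78 >= 10, so the answer is Yes.

Yes


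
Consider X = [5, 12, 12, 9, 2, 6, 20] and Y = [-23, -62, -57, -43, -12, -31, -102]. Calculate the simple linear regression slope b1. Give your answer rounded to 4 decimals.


First compute the means: xbar = 9.4286, ybar = -47.1429.
Then S_xx = sum((xi - xbar)^2) = 211.7143.
S_xy = sum((xi - xbar)(yi - ybar)) = -1068.5714.
b1 = S_xy / S_xx = -1068.5714 / 211.7143 = -5.0472.

-5.0472


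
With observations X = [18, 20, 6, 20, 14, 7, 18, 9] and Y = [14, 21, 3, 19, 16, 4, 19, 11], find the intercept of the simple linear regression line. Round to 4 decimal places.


Compute b1 = 1.0950 from the OLS formula.
With xbar = 14.0000 and ybar = 13.3750, the intercept is:
b0 = 13.3750 - 1.0950 * 14.0000 = -1.9556.

-1.9556


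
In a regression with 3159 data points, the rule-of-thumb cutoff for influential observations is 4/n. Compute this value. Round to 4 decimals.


Using the rule of thumb:
Threshold = 4 / 3159 = 0.0013.

0.0013


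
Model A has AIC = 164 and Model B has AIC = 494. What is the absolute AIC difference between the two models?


|AIC_A - AIC_B| = |164 - 494| = 330.
Model A is preferred (lower AIC).

330


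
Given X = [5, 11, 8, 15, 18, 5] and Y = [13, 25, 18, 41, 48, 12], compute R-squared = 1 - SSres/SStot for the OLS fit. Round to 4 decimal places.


After computing the OLS fit (b0=-2.7186, b1=2.7953):
SSres = 18.8302, SStot = 1138.8333.
R^2 = 1 - 18.8302/1138.8333 = 0.9835.

0.9835


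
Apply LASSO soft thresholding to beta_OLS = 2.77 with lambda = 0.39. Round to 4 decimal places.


Check: |2.77| = 2.77 vs lambda = 0.39.
Since |beta| > lambda, coefficient = sign(beta)*(|beta| - lambda) = 2.3800.
Soft-thresholded coefficient = 2.3800.

2.3800


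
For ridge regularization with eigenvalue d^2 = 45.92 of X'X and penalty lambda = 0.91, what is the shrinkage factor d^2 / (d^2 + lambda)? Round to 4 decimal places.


Compute the denominator: 45.92 + 0.91 = 46.8300.
Shrinkage factor = 45.92 / 46.8300 = 0.9806.

0.9806


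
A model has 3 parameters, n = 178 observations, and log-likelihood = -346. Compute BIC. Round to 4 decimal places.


k * ln(n) = 3 * ln(178) = 3 * 5.181784 = 15.545352.
-2 * loglik = -2 * (-346) = 692.
BIC = 15.545352 + 692 = 707.545352, which rounds to 707.5454.

707.5454


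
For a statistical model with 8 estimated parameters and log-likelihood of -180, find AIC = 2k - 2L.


AIC = 2k - 2*loglik = 2(8) - 2(-180).
= 16 + 360 = 376.

376


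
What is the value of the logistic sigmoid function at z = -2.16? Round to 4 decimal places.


First, exp(2.1600) = 8.6711.
Then sigma(z) = 1/(1 + 8.6711) = 0.1034.

0.1034


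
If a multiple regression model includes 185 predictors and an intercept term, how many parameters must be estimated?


Each predictor gets one coefficient, plus one intercept.
Total parameters = 185 + 1 = 186.

186


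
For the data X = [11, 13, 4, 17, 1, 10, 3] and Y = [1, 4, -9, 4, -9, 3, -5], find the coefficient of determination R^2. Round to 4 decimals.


After computing the OLS fit (b0=-9.4319, b1=0.9326):
SSres = 31.0564, SStot = 211.7143.
R^2 = 1 - 31.0564/211.7143 = 0.8533.

0.8533


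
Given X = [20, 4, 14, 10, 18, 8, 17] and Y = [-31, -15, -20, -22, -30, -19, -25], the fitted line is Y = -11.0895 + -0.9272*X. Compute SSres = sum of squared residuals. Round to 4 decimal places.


Predicted values from Y = -11.0895 + -0.9272*X.
Residuals: [-1.3665, -0.2017, 4.0703, -1.6385, -2.2209, -0.4929, 1.8519].
SSres = 29.7649.

29.7649


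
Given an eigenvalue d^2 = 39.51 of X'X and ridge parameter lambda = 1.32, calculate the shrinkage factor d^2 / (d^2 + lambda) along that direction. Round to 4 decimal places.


d^2 + lambda = 39.51 + 1.32 = 40.8300.
Shrinkage factor = 39.51/40.8300 = 0.9677.

0.9677


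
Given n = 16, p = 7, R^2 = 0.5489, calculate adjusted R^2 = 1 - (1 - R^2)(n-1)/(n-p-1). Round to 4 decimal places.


Using the formula:
(1 - 0.5489) = 0.4511.
Multiply by 15/8: 0.4511 * 15 = 6.7665, then 6.7665 / 8 = 0.8458.
Adj R^2 = 1 - 0.8458 = 0.1542.

0.1542


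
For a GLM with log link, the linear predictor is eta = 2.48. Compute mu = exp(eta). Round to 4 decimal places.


The inverse log link gives:
mu = exp(2.48) = 11.9413.

11.9413


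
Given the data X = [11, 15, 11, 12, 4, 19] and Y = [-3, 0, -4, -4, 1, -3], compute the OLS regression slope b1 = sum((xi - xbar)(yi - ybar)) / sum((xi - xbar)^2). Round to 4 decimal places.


First compute the means: xbar = 12.0000, ybar = -2.1667.
Then S_xx = sum((xi - xbar)^2) = 124.0000.
S_xy = sum((xi - xbar)(yi - ybar)) = -22.0000.
b1 = S_xy / S_xx = -22.0000 / 124.0000 = -0.1774.

-0.1774


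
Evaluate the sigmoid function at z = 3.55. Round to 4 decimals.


First, exp(-3.5500) = 0.0287.
Then sigma(z) = 1/(1 + 0.0287) = 0.9721.

0.9721


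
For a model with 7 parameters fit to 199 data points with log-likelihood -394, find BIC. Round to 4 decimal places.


Compute k*ln(n) = 7*ln(199) = 7*5.293305 = 37.053135.
Then -2*loglik = 788.
BIC = 37.053135 + 788 = 825.053135, which rounds to 825.0531.

825.0531


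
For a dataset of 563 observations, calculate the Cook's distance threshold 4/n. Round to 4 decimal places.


The threshold is 4/n.
4/563 = 0.0071.

0.0071


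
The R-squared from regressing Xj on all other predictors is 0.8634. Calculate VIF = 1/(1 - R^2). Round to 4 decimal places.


Using VIF = 1/(1 - R^2_j):
1 - 0.8634 = 0.1366.
VIF = 7.3206.

7.3206


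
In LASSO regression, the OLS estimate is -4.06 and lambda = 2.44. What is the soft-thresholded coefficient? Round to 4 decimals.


|beta_OLS| = 4.06.
lambda = 2.44.
Since |beta| > lambda, coefficient = sign(beta)*(|beta| - lambda) = -1.6200.
Result = -1.6200.

-1.6200


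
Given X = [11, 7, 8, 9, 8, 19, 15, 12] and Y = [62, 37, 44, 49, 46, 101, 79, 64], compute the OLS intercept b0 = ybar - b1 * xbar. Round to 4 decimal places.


First find the slope: b1 = 5.1462.
Means: xbar = 11.1250, ybar = 60.2500.
b0 = ybar - b1 * xbar = 60.2500 - 5.1462 * 11.1250 = 2.9989.

2.9989


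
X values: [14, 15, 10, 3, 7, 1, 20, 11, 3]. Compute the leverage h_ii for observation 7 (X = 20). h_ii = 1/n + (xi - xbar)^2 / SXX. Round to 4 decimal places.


n = 9, xbar = 9.3333.
SXX = sum((xi - xbar)^2) = 326.0000.
h = 1/9 + (20 - 9.3333)^2 / 326.0000 = 0.4601.

0.4601


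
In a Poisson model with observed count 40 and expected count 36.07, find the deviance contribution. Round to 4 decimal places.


First: ln(40/36.07) = 0.103418.
Then: 40 * 0.103418 = 4.136720.
y - mu = 40 - 36.07 = 3.93.
D = 2(4.136720 - 3.93) = 0.413440, which rounds to 0.4134.

0.4134


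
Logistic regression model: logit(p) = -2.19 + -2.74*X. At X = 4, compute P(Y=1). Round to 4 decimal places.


z = -2.19 + -2.74 * 4 = -13.1500.
Sigmoid: P = 1 / (1 + exp(13.1500)) = 0.0000.

0.0000


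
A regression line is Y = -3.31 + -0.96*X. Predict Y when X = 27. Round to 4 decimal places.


Predicted value:
Y = -3.31 + (-0.96)(27) = -3.31 + -25.9200 = -29.2300.

-29.2300


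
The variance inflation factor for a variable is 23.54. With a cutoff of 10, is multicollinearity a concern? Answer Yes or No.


Compare VIF = 23.54 to the threshold of 10.
23.54 >= 10, so the answer is Yes.

Yes


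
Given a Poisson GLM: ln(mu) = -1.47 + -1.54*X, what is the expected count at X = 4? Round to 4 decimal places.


Compute eta = -1.47 + -1.54 * 4 = -7.6300.
Apply inverse link: mu = e^-7.6300 = 0.0005.

0.0005


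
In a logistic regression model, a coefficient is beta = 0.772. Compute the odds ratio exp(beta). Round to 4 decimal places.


exp(0.772) = 2.1641.
So the odds ratio is 2.1641.

2.1641


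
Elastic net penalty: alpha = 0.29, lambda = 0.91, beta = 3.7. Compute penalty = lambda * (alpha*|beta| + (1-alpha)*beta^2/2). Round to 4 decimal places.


alpha * |beta| = 0.29 * 3.7 = 1.0730.
(1-alpha) * beta^2/2 = 0.71 * 13.6900/2 = 4.8600.
Total = 0.91 * (1.0730 + 4.8600) = 5.3990.

5.3990


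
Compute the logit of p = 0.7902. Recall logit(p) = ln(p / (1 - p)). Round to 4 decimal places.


The odds are p/(1-p) = 0.7902 / 0.2098 = 3.7664.
logit(p) = ln(3.7664) = 1.3261.

1.3261


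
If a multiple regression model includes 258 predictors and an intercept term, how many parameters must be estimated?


Total coefficients = number of predictors + 1 (for the intercept).
= 258 + 1 = 259.

259


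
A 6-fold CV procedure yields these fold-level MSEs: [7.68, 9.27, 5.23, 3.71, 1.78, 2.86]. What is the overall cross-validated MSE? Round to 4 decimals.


Add all fold MSEs: 30.5300.
Divide by k = 6: 30.5300/6 = 5.0883.

5.0883


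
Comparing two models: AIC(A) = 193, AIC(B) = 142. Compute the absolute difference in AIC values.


Compute |193 - 142| = 51.
Model B has the smaller AIC.

51


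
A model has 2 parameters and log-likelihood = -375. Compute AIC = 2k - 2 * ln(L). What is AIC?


AIC = 2*2 - 2*(-375).
= 4 + 750 = 754.

754


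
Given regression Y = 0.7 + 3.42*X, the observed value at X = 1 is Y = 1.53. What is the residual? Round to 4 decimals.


Fitted value at X = 1 is yhat = 0.7 + 3.42*1 = 4.1200.
Residual = 1.53 - 4.1200 = -2.5900.

-2.5900


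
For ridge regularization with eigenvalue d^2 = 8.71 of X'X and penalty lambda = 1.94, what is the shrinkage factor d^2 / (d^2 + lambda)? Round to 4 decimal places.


Compute the denominator: 8.71 + 1.94 = 10.6500.
Shrinkage factor = 8.71 / 10.6500 = 0.8178.

0.8178


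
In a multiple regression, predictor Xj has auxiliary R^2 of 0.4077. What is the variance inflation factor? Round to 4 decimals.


Denominator: 1 - 0.4077 = 0.5923.
VIF = 1 / 0.5923 = 1.6883.

1.6883


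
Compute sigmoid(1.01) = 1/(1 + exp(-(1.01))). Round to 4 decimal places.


exp(-1.0100) = 0.3642.
1 + exp(-z) = 1.3642.
sigmoid = 1/1.3642 = 0.7330.

0.7330


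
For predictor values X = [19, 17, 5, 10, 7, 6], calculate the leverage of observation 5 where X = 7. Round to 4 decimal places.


n = 6, xbar = 10.6667.
SXX = sum((xi - xbar)^2) = 177.3333.
h = 1/6 + (7 - 10.6667)^2 / 177.3333 = 0.2425.

0.2425


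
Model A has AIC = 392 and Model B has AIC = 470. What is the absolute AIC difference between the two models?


Absolute difference = |392 - 470| = 78.
The model with lower AIC (A) is preferred.

78


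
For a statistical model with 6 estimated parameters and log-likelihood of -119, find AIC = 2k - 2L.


Compute:
2k = 2*6 = 12.
-2*loglik = -2*(-119) = 238.
AIC = 12 + 238 = 250.

250


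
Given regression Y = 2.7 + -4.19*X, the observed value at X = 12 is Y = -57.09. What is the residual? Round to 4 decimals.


Fitted value at X = 12 is yhat = 2.7 + -4.19*12 = -47.5800.
Residual = -57.09 - -47.5800 = -9.5100.

-9.5100


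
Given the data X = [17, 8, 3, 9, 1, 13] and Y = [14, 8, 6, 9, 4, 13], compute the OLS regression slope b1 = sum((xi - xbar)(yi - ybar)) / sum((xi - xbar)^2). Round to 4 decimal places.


The sample means are xbar = 8.5000 and ybar = 9.0000.
Compute S_xx = 179.5000 and S_xy = 115.0000.
Slope b1 = S_xy / S_xx = 115.0000 / 179.5000 = 0.6407.

0.6407


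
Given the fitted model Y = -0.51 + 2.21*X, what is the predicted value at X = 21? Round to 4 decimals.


Predicted value:
Y = -0.51 + (2.21)(21) = -0.51 + 46.4100 = 45.9000.

45.9000


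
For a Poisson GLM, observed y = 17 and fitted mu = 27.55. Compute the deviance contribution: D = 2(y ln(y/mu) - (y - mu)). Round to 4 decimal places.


Compute y*ln(y/mu) = 17*ln(17/27.55) = 17*-0.482789 = -8.207413.
y - mu = -10.55.
D = 2*(-8.207413 - (-10.55)) = 4.685174, which rounds to 4.6852.

4.6852


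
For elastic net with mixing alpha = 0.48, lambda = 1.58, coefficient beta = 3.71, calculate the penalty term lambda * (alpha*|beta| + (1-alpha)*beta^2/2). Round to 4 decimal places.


L1 component = 0.48 * |3.71| = 1.7808.
L2 component = 0.52 * 3.71^2 / 2 = 3.5787.
Penalty = 1.58 * (1.7808 + 3.5787) = 1.58 * 5.3595 = 8.4680.

8.4680


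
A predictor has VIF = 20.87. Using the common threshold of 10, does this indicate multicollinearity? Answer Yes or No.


Compare VIF = 20.87 to the threshold of 10.
20.87 >= 10, so the answer is Yes.

Yes


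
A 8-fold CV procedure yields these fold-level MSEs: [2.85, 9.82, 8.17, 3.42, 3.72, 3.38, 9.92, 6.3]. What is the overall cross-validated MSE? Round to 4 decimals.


Sum of fold MSEs = 47.5800.
Average = 47.5800 / 8 = 5.9475.

5.9475


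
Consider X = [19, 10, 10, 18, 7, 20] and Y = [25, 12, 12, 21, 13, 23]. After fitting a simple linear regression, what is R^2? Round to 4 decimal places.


The fitted line is Y = 3.4895 + 1.0127*X.
SSres = 17.3080, SStot = 179.3333.
R^2 = 1 - SSres/SStot = 0.9035.

0.9035


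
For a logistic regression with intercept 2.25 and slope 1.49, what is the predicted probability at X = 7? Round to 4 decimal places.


Compute z = 2.25 + (1.49)(7) = 12.6800.
exp(-z) = 0.0000.
P = 1/(1 + 0.0000) = 1.0000.

1.0000


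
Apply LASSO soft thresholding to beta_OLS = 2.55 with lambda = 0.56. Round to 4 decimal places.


Absolute value: |2.55| = 2.55.
Compare to lambda = 0.56.
Since |beta| > lambda, coefficient = sign(beta)*(|beta| - lambda) = 1.9900.

1.9900


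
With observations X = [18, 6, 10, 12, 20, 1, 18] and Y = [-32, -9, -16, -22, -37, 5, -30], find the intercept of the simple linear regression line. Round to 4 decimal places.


First find the slope: b1 = -2.0780.
Means: xbar = 12.1429, ybar = -20.1429.
b0 = ybar - b1 * xbar = -20.1429 - -2.0780 * 12.1429 = 5.0895.

5.0895


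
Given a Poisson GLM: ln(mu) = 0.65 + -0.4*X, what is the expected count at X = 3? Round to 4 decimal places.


Linear predictor: eta = 0.65 + (-0.4)(3) = -0.5500.
Expected count: mu = exp(-0.5500) = 0.5769.

0.5769


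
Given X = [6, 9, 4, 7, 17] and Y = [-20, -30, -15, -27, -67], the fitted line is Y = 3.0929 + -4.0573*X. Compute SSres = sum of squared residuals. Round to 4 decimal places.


Predicted values from Y = 3.0929 + -4.0573*X.
Residuals: [1.2509, 3.4228, -1.8637, -1.6918, -1.1188].
SSres = 20.8676.

20.8676


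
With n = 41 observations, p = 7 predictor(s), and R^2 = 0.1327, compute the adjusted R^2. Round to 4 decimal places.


Plug in: Adj R^2 = 1 - (1 - 0.1327) * 40/33.
= 1 - 0.8673 * 40/33
= 1 - 34.6920 / 33
= 1 - 1.0513 = -0.0513.

-0.0513


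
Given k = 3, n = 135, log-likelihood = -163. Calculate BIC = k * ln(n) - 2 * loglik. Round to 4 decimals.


ln(135) = 4.905275.
k * ln(n) = 3 * 4.905275 = 14.715825.
-2L = 326.
BIC = 14.715825 + 326 = 340.715825, which rounds to 340.7158.

340.7158


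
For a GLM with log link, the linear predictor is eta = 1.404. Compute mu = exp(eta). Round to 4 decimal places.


Apply the inverse link:
mu = e^1.404 = 4.0715.

4.0715


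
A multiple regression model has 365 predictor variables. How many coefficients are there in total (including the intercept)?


Including the intercept, the model has 365 predictor coefficients + 1 intercept.
Total = 366.

366


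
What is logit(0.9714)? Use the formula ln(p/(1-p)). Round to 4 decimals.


The odds are p/(1-p) = 0.9714 / 0.0286 = 33.9650.
logit(p) = ln(33.9650) = 3.5253.

3.5253


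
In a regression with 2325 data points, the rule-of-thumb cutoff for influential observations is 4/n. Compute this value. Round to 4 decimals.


Cook's distance cutoff = 4/n = 4/2325.
= 0.0017.

0.0017


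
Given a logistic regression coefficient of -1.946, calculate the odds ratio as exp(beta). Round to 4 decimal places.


Odds ratio = exp(beta) = exp(-1.946).
= 0.1428.

0.1428


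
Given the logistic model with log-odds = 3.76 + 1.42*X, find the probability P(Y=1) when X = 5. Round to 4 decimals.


z = 3.76 + 1.42 * 5 = 10.8600.
Sigmoid: P = 1 / (1 + exp(-10.8600)) = 1.0000.

1.0000


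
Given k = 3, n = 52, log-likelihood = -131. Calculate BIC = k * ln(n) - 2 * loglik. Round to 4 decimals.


k * ln(n) = 3 * ln(52) = 3 * 3.951244 = 11.853732.
-2 * loglik = -2 * (-131) = 262.
BIC = 11.853732 + 262 = 273.853732, which rounds to 273.8537.

273.8537


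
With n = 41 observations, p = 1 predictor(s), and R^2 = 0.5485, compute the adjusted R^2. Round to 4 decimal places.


Using the formula:
(1 - 0.5485) = 0.4515.
Multiply by 40/39: 0.4515 * 40 = 18.0600, then 18.0600 / 39 = 0.4631.
Adj R^2 = 1 - 0.4631 = 0.5369.

0.5369


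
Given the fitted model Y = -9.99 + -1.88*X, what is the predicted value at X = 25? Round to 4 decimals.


Plug X = 25 into Y = -9.99 + -1.88*X:
Y = -9.99 + -47.0000 = -56.9900.

-56.9900


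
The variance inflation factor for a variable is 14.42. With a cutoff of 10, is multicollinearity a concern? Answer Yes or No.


Check: VIF = 14.42 vs threshold = 10.
Since 14.42 >= 10, the answer is Yes.

Yes


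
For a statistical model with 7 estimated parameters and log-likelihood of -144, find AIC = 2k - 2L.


Compute:
2k = 2*7 = 14.
-2*loglik = -2*(-144) = 288.
AIC = 14 + 288 = 302.

302


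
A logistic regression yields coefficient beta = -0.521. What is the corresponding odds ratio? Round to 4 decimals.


The odds ratio is computed as:
OR = e^(-0.521) = 0.5939.

0.5939


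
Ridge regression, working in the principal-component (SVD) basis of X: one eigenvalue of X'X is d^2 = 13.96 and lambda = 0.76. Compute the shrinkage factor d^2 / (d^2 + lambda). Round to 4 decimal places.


Denominator = d^2 + lambda = 13.96 + 0.76 = 14.7200.
Shrinkage = 13.96 / 14.7200 = 0.9484.

0.9484


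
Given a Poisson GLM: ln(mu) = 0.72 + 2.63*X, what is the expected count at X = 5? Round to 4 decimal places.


eta = 0.72 + 2.63 * 5 = 13.8700.
mu = exp(13.8700) = 1056001.3271.

1056001.3271


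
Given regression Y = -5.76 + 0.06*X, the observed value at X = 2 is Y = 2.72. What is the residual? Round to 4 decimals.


Fitted value at X = 2 is yhat = -5.76 + 0.06*2 = -5.6400.
Residual = 2.72 - -5.6400 = 8.3600.

8.3600


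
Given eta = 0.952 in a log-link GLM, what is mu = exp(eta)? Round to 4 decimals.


The inverse log link gives:
mu = exp(0.952) = 2.5909.

2.5909


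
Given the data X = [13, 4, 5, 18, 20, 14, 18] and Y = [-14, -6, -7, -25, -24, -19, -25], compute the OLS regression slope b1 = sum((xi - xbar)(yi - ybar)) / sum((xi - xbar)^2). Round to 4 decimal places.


Calculate xbar = 13.1429, ybar = -17.1429.
S_xx = 244.8571, S_xy = -309.8571.
Using b1 = S_xy / S_xx = -309.8571 / 244.8571, we get b1 = -1.2655.

-1.2655


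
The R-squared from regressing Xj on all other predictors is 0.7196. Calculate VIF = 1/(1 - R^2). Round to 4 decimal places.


Denominator: 1 - 0.7196 = 0.2804.
VIF = 1 / 0.2804 = 3.5663.

3.5663


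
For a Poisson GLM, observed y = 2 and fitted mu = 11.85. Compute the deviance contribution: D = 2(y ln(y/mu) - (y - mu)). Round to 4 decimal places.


y/mu = 2/11.85 = 0.168776 (approx.), and ln(2/11.85) = -1.779181.
y * ln(y/mu) = 2 * -1.779181 = -3.558362.
y - mu = -9.85.
D = 2 * (-3.558362 - -9.85) = 12.583276, which rounds to 12.5833.

12.5833


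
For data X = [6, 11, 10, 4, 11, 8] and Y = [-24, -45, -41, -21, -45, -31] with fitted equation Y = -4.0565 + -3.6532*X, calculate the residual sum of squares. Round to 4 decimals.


Compute predicted values, then residuals = yi - yhat_i.
Residuals: [1.9757, -0.7583, -0.4115, -2.3307, -0.7583, 2.2821].
SSres = sum(residual^2) = 15.8629.

15.8629


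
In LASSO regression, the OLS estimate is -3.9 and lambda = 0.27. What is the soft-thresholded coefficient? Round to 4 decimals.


|beta_OLS| = 3.9.
lambda = 0.27.
Since |beta| > lambda, coefficient = sign(beta)*(|beta| - lambda) = -3.6300.
Result = -3.6300.

-3.6300


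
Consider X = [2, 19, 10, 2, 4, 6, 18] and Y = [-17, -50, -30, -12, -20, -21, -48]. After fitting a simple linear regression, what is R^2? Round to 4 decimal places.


The fitted line is Y = -10.1422 + -2.0820*X.
SSres = 18.7475, SStot = 1377.4286.
R^2 = 1 - SSres/SStot = 0.9864.

0.9864


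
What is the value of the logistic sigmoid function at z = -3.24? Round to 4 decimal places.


First, exp(3.2400) = 25.5337.
Then sigma(z) = 1/(1 + 25.5337) = 0.0377.

0.0377


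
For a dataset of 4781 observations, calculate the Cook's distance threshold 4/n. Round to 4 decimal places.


The threshold is 4/n.
4/4781 = 0.0008.

0.0008


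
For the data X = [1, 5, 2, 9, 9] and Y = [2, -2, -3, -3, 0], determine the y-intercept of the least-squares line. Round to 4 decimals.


First find the slope: b1 = -0.1725.
Means: xbar = 5.2000, ybar = -1.2000.
b0 = ybar - b1 * xbar = -1.2000 - -0.1725 * 5.2000 = -0.3028.

-0.3028


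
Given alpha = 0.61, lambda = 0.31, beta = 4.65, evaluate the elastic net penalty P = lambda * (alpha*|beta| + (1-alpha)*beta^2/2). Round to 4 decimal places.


alpha * |beta| = 0.61 * 4.65 = 2.8365.
(1-alpha) * beta^2/2 = 0.39 * 21.6225/2 = 4.2164.
Total = 0.31 * (2.8365 + 4.2164) = 2.1864.

2.1864


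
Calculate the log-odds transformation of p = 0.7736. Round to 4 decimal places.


1 - p = 0.2264.
p/(1-p) = 3.4170.
logit = ln(3.4170) = 1.2288.

1.2288


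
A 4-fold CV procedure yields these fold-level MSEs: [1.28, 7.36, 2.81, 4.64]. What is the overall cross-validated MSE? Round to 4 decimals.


Add all fold MSEs: 16.0900.
Divide by k = 4: 16.0900/4 = 4.0225.

4.0225


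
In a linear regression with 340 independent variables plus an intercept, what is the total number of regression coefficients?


Each predictor gets one coefficient, plus one intercept.
Total parameters = 340 + 1 = 341.

341


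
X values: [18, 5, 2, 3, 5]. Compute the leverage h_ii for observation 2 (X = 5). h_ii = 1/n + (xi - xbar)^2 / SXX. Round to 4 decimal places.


Mean of X: xbar = 6.6000.
SXX = 169.2000.
For X = 5: h = 1/5 + (5 - 6.6000)^2/169.2000 = 0.2151.

0.2151


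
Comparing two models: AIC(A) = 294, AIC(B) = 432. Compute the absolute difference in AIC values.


Compute |294 - 432| = 138.
Model A has the smaller AIC.

138


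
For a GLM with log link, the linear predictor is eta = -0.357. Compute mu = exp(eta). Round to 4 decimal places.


The inverse log link gives:
mu = exp(-0.357) = 0.6998.

0.6998


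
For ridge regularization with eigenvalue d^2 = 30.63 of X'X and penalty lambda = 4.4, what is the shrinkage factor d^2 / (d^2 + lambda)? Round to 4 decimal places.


d^2 + lambda = 30.63 + 4.4 = 35.0300.
Shrinkage factor = 30.63/35.0300 = 0.8744.

0.8744


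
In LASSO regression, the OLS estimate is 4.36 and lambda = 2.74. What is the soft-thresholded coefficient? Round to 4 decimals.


Check: |4.36| = 4.36 vs lambda = 2.74.
Since |beta| > lambda, coefficient = sign(beta)*(|beta| - lambda) = 1.6200.
Soft-thresholded coefficient = 1.6200.

1.6200


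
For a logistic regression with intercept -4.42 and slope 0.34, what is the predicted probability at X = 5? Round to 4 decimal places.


z = -4.42 + 0.34 * 5 = -2.7200.
Sigmoid: P = 1 / (1 + exp(2.7200)) = 0.0618.

0.0618


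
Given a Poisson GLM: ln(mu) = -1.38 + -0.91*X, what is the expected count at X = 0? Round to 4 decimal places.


Compute eta = -1.38 + -0.91 * 0 = -1.3800.
Apply inverse link: mu = e^-1.3800 = 0.2516.

0.2516


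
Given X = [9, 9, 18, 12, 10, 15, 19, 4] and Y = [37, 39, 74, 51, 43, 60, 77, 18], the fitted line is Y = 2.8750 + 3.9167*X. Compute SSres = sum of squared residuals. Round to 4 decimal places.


Compute predicted values, then residuals = yi - yhat_i.
Residuals: [-1.1253, 0.8747, 0.6244, 1.1246, 0.9580, -1.6255, -0.2923, -0.5418].
SSres = sum(residual^2) = 7.6250.

7.6250


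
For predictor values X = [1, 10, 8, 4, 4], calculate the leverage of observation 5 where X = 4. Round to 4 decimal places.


Compute xbar = 5.4000 with n = 5 observations.
SXX = 51.2000.
Leverage = 1/5 + (4 - 5.4000)^2/51.2000 = 0.2383.

0.2383


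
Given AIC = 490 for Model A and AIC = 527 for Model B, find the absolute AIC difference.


|AIC_A - AIC_B| = |490 - 527| = 37.
Model A is preferred (lower AIC).

37


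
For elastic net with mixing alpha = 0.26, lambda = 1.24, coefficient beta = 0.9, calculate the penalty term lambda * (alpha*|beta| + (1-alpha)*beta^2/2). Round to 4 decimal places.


Compute:
L1 = 0.26 * 0.9 = 0.2340.
L2 = 0.74 * 0.9^2 / 2 = 0.2997.
Penalty = 1.24 * (0.2340 + 0.2997) = 0.6618.

0.6618


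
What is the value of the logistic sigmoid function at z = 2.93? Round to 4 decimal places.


First, exp(-2.9300) = 0.0534.
Then sigma(z) = 1/(1 + 0.0534) = 0.9493.

0.9493


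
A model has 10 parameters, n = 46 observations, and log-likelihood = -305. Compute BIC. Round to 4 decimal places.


k * ln(n) = 10 * ln(46) = 10 * 3.828641 = 38.286410.
-2 * loglik = -2 * (-305) = 610.
BIC = 38.286410 + 610 = 648.286410, which rounds to 648.2864.

648.2864


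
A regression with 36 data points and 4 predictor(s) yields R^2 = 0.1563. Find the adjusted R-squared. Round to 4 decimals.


Plug in: Adj R^2 = 1 - (1 - 0.1563) * 35/31.
= 1 - 0.8437 * 35/31
= 1 - 29.5295 / 31
= 1 - 0.9526 = 0.0474.

0.0474


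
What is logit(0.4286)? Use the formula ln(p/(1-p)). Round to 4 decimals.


1 - p = 0.5714.
p/(1-p) = 0.7501.
logit = ln(0.7501) = -0.2876.

-0.2876


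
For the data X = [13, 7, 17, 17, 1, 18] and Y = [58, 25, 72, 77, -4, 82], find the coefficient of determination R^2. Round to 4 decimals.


After computing the OLS fit (b0=-9.0709, b1=4.9921):
SSres = 22.8189, SStot = 5825.3333.
R^2 = 1 - 22.8189/5825.3333 = 0.9961.

0.9961


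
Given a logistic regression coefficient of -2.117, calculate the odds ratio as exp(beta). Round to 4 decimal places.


The odds ratio is computed as:
OR = e^(-2.117) = 0.1204.

0.1204


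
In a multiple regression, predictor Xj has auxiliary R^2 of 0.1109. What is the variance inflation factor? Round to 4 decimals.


Denominator: 1 - 0.1109 = 0.8891.
VIF = 1 / 0.8891 = 1.1247.

1.1247


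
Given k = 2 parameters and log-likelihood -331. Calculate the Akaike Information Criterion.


AIC = 2*2 - 2*(-331).
= 4 + 662 = 666.

666


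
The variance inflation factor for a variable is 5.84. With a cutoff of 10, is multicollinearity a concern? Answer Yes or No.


The threshold is 10.
VIF = 5.84 is < 10.
Multicollinearity indication: No.

No


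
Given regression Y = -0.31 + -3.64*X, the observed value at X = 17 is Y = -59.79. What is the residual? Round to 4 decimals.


Fitted value at X = 17 is yhat = -0.31 + -3.64*17 = -62.1900.
Residual = -59.79 - -62.1900 = 2.4000.

2.4000


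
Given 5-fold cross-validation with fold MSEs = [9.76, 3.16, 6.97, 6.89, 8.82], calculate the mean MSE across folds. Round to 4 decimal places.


Total MSE across folds = 35.6000.
CV-MSE = 35.6000/5 = 7.1200.

7.1200


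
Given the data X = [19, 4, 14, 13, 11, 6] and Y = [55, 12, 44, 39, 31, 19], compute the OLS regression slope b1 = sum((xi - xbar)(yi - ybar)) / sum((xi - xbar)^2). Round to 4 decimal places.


The sample means are xbar = 11.1667 and ybar = 33.3333.
Compute S_xx = 150.8333 and S_xy = 437.6667.
Slope b1 = S_xy / S_xx = 437.6667 / 150.8333 = 2.9017.

2.9017


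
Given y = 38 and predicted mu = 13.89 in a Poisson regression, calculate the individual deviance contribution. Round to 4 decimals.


First: ln(38/13.89) = 1.006417.
Then: 38 * 1.006417 = 38.243846.
y - mu = 38 - 13.89 = 24.11.
D = 2(38.243846 - 24.11) = 28.267692, which rounds to 28.2677.

28.2677


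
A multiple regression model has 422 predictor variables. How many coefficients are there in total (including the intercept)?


Including the intercept, the model has 422 predictor coefficients + 1 intercept.
Total = 423.

423


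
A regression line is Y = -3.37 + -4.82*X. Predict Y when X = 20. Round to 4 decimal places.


Predicted value:
Y = -3.37 + (-4.82)(20) = -3.37 + -96.4000 = -99.7700.

-99.7700


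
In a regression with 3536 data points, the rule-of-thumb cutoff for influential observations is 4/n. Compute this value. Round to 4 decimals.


Cook's distance cutoff = 4/n = 4/3536.
= 0.0011.

0.0011


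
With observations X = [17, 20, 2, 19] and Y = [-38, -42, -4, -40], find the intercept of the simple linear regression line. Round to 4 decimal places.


The slope is b1 = -2.1408.
Sample means are xbar = 14.5000 and ybar = -31.0000.
Intercept: b0 = -31.0000 - (-2.1408)(14.5000) = 0.0423.

0.0423


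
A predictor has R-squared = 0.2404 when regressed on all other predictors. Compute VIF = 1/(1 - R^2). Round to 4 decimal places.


Using VIF = 1/(1 - R^2_j):
1 - 0.2404 = 0.7596.
VIF = 1.3165.

1.3165


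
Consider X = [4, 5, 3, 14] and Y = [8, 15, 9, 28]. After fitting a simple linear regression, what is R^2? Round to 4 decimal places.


After computing the OLS fit (b0=3.5195, b1=1.7662):
SSres = 13.7922, SStot = 254.0000.
R^2 = 1 - 13.7922/254.0000 = 0.9457.

0.9457


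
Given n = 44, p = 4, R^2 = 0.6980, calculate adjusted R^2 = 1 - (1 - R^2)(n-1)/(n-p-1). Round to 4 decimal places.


Plug in: Adj R^2 = 1 - (1 - 0.6980) * 43/39.
= 1 - 0.3020 * 43/39
= 1 - 12.9860 / 39
= 1 - 0.3330 = 0.6670.

0.6670


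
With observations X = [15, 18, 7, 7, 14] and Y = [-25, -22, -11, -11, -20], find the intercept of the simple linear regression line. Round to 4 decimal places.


First find the slope: b1 = -1.2065.
Means: xbar = 12.2000, ybar = -17.8000.
b0 = ybar - b1 * xbar = -17.8000 - -1.2065 * 12.2000 = -3.0810.

-3.0810


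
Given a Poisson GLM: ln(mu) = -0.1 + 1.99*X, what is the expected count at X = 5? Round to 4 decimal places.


Compute eta = -0.1 + 1.99 * 5 = 9.8500.
Apply inverse link: mu = e^9.8500 = 18958.3548.

18958.3548


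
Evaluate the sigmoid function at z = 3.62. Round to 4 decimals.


Compute exp(-3.6200) = 0.0268.
Sigmoid = 1 / (1 + 0.0268) = 1 / 1.0268 = 0.9739.

0.9739


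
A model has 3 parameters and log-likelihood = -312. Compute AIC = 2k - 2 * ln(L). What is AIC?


AIC = 2*3 - 2*(-312).
= 6 + 624 = 630.

630


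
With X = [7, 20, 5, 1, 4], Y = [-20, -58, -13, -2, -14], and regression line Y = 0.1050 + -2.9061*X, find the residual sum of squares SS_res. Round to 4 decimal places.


Compute predicted values, then residuals = yi - yhat_i.
Residuals: [0.2377, 0.0170, 1.4255, 0.8011, -2.4806].
SSres = sum(residual^2) = 8.8840.

8.8840


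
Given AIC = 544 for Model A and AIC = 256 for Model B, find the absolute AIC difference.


|AIC_A - AIC_B| = |544 - 256| = 288.
Model B is preferred (lower AIC).

288


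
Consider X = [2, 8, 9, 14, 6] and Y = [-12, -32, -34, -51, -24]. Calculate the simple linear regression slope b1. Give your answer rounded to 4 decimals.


First compute the means: xbar = 7.8000, ybar = -30.6000.
Then S_xx = sum((xi - xbar)^2) = 76.8000.
S_xy = sum((xi - xbar)(yi - ybar)) = -250.6000.
b1 = S_xy / S_xx = -250.6000 / 76.8000 = -3.2630.

-3.2630


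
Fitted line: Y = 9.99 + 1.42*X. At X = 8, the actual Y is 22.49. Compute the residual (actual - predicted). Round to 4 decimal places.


Compute yhat = 9.99 + (1.42)(8) = 21.3500.
Residual = actual - predicted = 22.49 - 21.3500 = 1.1400.

1.1400


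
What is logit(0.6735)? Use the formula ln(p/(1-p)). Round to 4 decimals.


The odds are p/(1-p) = 0.6735 / 0.3265 = 2.0628.
logit(p) = ln(2.0628) = 0.7241.

0.7241


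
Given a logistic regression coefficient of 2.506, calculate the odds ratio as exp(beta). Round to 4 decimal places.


The odds ratio is computed as:
OR = e^(2.506) = 12.2558.

12.2558


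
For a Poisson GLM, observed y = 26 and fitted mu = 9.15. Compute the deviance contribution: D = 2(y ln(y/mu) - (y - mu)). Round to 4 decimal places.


Compute y*ln(y/mu) = 26*ln(26/9.15) = 26*1.044343 = 27.152918.
y - mu = 16.85.
D = 2*(27.152918 - (16.85)) = 20.605836, which rounds to 20.6058.

20.6058


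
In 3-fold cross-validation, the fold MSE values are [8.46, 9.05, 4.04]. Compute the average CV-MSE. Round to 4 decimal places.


Add all fold MSEs: 21.5500.
Divide by k = 3: 21.5500/3 = 7.1833.

7.1833


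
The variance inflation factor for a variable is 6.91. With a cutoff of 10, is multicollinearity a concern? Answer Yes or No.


Compare VIF = 6.91 to the threshold of 10.
6.91 < 10, so the answer is No.

No


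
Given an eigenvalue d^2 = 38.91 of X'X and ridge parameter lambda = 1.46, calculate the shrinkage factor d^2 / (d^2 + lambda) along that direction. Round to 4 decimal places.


Compute the denominator: 38.91 + 1.46 = 40.3700.
Shrinkage factor = 38.91 / 40.3700 = 0.9638.

0.9638
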